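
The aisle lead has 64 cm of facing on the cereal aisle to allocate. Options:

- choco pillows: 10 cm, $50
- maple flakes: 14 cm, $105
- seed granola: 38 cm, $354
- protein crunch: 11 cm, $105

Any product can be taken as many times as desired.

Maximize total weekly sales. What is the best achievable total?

The ratio heuristic lands on 5×protein crunch (525) but leaves 9 cm idle.
Dropping 4×protein crunch frees 44 cm; slotting in maple flakes + seed granola (52 cm) lifts the total to 564 at 63 cm.
Nothing else within 64 cm beats 564.

564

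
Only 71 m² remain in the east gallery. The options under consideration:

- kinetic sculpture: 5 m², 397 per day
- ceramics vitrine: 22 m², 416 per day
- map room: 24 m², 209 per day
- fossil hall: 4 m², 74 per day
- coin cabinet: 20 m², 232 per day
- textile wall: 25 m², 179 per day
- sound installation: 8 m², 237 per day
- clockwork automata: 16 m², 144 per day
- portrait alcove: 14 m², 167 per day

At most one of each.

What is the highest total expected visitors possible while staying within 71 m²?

A density-first pass picks kinetic sculpture + ceramics vitrine + fossil hall + sound installation + clockwork automata + portrait alcove — 1435 at 69 m².
Dropping fossil hall and clockwork automata frees 20 m²; slotting in coin cabinet (20 m²) lifts the total to 1449 at 69 m².

1449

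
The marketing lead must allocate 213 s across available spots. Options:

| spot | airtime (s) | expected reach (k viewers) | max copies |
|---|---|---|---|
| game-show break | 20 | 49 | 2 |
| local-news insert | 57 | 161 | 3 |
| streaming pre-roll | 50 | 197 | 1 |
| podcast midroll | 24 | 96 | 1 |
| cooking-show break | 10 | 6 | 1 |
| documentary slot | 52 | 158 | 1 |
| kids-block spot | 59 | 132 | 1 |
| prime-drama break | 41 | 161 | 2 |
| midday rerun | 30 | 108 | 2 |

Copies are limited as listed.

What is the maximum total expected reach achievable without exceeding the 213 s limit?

784

A density-first pass picks game-show break + streaming pre-roll + podcast midroll + 2×prime-drama break + midday rerun — 772 at 206 s.
Replace podcast midroll with midday rerun: the trade gains 12 net, giving 784 at 212 s.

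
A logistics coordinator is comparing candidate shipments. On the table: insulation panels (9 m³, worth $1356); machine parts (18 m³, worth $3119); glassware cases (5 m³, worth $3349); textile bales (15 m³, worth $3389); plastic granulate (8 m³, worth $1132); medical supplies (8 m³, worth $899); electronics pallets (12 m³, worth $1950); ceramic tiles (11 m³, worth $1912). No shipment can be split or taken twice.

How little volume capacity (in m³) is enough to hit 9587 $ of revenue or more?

38

Need the lightest bundle worth ≥ 9587.
Taking machine parts + glassware cases + textile bales gives 9857 (≥ 9587) for 38 m³.
No combination under 38 m³ hits 9587.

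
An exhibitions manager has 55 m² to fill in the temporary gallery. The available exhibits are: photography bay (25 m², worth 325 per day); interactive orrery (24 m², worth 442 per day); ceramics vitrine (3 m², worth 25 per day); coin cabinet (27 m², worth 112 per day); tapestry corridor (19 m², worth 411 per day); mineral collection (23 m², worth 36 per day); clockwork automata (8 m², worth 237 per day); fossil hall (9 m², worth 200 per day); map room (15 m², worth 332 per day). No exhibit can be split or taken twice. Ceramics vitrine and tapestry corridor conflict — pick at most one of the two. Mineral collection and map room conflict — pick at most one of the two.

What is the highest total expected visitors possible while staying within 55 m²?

Best packing: tapestry corridor + clockwork automata + fossil hall + map room — 51 m², 1180 total.
Every other selection either busts 55 m² or breaks a pairing rule or fails to beat 1180.

1180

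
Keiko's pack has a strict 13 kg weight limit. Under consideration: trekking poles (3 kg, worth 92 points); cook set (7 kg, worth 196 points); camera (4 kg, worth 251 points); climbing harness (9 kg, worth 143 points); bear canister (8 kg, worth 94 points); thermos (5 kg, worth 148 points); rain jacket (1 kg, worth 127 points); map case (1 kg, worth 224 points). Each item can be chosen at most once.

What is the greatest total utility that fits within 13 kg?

798

Filling by ratio: trekking poles + camera + rain jacket + map case for 694, with 4 kg left unused.
Replace trekking poles with cook set: the trade gains 104 net, giving 798 at 13 kg.
Next best is camera + thermos + rain jacket + map case at 750 (11 kg) — short by 48.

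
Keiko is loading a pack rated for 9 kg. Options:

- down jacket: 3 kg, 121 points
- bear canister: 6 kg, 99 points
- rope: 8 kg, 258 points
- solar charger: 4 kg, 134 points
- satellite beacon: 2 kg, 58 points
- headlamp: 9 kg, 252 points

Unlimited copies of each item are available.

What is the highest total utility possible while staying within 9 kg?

The ratio ordering already packs tightly: 3×down jacket, 9 kg, 363.

363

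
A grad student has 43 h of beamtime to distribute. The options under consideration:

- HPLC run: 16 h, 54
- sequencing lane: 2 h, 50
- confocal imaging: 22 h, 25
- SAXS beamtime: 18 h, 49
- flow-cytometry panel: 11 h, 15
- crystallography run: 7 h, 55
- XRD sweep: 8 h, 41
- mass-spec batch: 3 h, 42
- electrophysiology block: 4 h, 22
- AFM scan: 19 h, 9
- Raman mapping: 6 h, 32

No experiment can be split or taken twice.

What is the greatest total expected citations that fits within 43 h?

Taking the top-ratio experiments first gives sequencing lane + flow-cytometry panel + crystallography run + XRD sweep + mass-spec batch + electrophysiology block + Raman mapping for 257 (41 h).
The 15 h tied up in flow-cytometry panel and electrophysiology block is better spent on HPLC run — total rises to 274 (42 h).

274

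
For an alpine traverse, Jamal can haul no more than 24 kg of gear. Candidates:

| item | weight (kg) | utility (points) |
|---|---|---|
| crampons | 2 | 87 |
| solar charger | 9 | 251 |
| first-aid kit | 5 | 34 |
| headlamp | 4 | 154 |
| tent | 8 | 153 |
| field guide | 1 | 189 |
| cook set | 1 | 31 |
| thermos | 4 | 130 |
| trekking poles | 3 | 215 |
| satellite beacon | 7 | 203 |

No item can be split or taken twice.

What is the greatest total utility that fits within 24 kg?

1057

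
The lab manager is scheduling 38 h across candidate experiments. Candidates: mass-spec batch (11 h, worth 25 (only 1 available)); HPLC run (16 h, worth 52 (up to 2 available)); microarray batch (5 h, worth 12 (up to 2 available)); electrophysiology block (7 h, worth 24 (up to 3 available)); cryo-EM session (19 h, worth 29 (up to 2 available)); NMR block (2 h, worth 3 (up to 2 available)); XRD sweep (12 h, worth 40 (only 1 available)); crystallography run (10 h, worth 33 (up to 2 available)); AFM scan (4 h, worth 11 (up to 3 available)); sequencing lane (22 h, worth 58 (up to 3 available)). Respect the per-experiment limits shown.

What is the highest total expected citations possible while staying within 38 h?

Density check — electrophysiology block 3.43, XRD sweep 3.33, crystallography run 3.30 are the best per h.
A density-first pass picks 3×electrophysiology block + XRD sweep + AFM scan — 123 at 37 h.
Dropping electrophysiology block and XRD sweep frees 19 h; slotting in 2×crystallography run (20 h) lifts the total to 125 at 38 h.
No other feasible combination exceeds 125.

125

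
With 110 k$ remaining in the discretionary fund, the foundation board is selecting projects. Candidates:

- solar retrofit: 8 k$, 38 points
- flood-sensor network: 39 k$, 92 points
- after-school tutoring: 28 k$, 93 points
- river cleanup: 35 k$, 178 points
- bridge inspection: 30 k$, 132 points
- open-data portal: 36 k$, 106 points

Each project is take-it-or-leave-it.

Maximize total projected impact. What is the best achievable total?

454

Greedy by ratio would take solar retrofit + after-school tutoring + river cleanup + bridge inspection: 101 k$ used, total 441.
Replace after-school tutoring with open-data portal: the trade gains 13 net, giving 454 at 109 k$.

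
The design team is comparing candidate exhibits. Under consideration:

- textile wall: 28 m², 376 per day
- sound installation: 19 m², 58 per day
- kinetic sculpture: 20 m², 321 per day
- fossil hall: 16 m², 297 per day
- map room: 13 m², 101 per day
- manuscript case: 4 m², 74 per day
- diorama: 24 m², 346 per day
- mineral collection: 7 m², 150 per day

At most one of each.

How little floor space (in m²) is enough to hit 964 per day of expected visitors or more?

Minimise m² subject to total expected visitors ≥ 964.
kinetic sculpture + fossil hall + diorama reaches 964 using 60 m².
Any bundle with less than 60 m² falls short of 964.

60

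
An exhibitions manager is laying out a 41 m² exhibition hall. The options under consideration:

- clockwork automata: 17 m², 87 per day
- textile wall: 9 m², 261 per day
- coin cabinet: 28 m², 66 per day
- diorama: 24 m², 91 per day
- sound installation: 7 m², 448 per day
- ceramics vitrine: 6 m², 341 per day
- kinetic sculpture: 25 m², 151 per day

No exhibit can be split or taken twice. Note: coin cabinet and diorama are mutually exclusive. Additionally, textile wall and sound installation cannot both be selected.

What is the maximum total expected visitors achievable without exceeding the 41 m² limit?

Sound installation + ceramics vitrine + kinetic sculpture uses 38 of the 41 m² and totals 940.

940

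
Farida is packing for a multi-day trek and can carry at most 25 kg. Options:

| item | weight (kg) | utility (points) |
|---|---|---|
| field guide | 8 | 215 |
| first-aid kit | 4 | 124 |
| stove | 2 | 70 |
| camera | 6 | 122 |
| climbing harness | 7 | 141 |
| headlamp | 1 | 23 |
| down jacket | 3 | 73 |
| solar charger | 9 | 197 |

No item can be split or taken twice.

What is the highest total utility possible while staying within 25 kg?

646

Filling by ratio: field guide + first-aid kit + stove + camera + headlamp + down jacket for 627, with 1 kg left unused.
The 6 kg tied up in camera is better spent on climbing harness — total rises to 646 (25 kg).
The closest alternative, field guide + first-aid kit + headlamp + down jacket + solar charger, reaches only 632.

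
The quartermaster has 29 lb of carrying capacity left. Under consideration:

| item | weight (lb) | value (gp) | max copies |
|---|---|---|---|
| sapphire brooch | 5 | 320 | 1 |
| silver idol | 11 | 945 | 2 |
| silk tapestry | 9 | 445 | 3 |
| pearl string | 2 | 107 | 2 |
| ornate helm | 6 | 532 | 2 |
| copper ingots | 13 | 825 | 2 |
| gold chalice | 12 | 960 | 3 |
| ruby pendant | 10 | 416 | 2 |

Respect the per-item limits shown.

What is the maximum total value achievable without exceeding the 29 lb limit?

Density check — ornate helm 88.67, silver idol 85.91, gold chalice 80.00 are the best per lb.
The ratio heuristic lands on sapphire brooch + silver idol + 2×ornate helm (2329) but leaves 1 lb idle.
Dropping sapphire brooch and ornate helm frees 11 lb; slotting in gold chalice (12 lb) lifts the total to 2437 at 29 lb.
Nothing else within 29 lb beats 2437.

2437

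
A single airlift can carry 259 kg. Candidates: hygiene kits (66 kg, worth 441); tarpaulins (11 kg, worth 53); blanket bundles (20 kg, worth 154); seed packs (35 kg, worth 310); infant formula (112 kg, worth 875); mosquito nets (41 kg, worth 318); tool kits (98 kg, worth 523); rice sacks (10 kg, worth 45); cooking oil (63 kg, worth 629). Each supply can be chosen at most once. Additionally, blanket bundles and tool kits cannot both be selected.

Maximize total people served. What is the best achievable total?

2132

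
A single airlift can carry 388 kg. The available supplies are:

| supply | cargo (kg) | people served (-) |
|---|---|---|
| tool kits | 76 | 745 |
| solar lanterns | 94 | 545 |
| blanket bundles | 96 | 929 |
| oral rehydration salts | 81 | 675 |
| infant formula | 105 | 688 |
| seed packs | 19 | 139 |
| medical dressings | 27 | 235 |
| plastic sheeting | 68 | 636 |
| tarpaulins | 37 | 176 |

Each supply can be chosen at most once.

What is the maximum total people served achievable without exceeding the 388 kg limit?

3396

The ratio heuristic lands on tool kits + blanket bundles + oral rehydration salts + seed packs + medical dressings + plastic sheeting (3359) but leaves 21 kg idle.
The 19 kg tied up in seed packs is better spent on tarpaulins — total rises to 3396 (385 kg).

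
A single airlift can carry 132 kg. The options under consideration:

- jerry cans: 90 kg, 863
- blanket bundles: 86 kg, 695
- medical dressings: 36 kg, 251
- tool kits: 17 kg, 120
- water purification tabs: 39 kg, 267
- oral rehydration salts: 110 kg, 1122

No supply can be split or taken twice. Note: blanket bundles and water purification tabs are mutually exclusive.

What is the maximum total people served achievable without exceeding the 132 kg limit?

1242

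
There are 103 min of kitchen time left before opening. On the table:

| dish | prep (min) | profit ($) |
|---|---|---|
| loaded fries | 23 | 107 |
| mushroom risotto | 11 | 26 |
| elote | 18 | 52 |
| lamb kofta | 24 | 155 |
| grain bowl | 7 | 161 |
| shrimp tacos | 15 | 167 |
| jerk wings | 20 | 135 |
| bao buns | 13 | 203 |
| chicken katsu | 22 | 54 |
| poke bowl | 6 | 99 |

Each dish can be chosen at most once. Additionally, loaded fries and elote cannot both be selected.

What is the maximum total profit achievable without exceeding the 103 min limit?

The ratio ordering already packs tightly: elote + lamb kofta + grain bowl + shrimp tacos + jerk wings + bao buns + poke bowl, 103 min, 972.
The closest alternative, mushroom risotto + lamb kofta + grain bowl + shrimp tacos + jerk wings + bao buns + poke bowl, reaches only 946.

972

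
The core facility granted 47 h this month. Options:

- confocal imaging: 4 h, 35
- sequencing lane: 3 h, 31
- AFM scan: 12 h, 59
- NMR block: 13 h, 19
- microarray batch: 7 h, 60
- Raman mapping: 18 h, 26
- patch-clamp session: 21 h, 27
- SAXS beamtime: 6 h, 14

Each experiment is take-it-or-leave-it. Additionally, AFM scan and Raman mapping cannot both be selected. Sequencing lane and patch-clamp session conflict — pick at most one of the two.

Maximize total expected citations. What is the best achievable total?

218

Density check — sequencing lane 10.33, confocal imaging 8.75, microarray batch 8.57, AFM scan 4.92 are the best per h.
Best packing: confocal imaging + sequencing lane + AFM scan + NMR block + microarray batch + SAXS beamtime — 45 h, 218 total.
That's the maximum — no feasible swap from here does better than 218.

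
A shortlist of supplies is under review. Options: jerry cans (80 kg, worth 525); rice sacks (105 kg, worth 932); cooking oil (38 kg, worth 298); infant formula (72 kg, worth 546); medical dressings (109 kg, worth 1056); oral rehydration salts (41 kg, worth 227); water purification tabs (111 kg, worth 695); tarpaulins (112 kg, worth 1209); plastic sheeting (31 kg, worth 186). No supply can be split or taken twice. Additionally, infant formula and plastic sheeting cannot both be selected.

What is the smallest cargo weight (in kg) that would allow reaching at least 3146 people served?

Look for the lowest-cargo combination reaching 3146.
rice sacks + medical dressings + tarpaulins reaches 3197 using 326 kg.
No combination under 326 kg hits 3146.

326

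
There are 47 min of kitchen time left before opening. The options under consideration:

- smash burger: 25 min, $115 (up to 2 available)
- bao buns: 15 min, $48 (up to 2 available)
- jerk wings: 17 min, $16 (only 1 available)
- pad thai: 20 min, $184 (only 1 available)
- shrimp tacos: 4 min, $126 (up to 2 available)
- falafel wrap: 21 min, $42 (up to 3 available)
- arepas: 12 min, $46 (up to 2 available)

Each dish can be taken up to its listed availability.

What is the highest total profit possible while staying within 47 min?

Ranking by ratio (profit/min): shrimp tacos 31.50, pad thai 9.20, smash burger 4.60, arepas 3.83.
A density-first pass picks pad thai + 2×shrimp tacos + arepas — 482 at 40 min.
The 12 min tied up in arepas is better spent on bao buns — total rises to 484 (43 min).

484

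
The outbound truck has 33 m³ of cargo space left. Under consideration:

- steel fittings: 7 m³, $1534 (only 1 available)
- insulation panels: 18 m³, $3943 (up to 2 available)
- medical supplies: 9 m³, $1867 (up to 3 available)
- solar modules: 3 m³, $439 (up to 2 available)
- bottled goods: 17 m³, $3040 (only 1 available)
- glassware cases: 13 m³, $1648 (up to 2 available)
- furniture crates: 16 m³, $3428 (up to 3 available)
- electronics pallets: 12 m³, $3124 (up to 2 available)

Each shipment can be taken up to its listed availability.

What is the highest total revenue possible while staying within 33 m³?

8115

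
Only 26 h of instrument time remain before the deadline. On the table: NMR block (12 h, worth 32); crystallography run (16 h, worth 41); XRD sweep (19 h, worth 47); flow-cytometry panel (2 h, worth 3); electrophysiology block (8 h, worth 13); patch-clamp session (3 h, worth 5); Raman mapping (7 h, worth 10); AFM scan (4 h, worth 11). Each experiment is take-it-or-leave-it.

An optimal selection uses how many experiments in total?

Optimal total is 63.
XRD sweep + patch-clamp session + AFM scan hits 63 at 26 h.
Every optimal selection uses 3 experiments.

3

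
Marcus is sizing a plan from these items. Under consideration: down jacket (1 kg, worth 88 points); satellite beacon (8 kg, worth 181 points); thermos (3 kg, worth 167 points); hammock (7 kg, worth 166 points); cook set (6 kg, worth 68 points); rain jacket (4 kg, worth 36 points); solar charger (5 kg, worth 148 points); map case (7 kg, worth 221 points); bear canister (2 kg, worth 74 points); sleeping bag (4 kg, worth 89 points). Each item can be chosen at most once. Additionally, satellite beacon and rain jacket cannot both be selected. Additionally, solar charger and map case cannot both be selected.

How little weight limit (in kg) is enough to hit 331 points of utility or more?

Look for the lowest-weight combination reaching 331.
Taking down jacket + thermos + sleeping bag gives 344 (≥ 331) for 8 kg.
Any bundle with less than 8 kg falls short of 331.

8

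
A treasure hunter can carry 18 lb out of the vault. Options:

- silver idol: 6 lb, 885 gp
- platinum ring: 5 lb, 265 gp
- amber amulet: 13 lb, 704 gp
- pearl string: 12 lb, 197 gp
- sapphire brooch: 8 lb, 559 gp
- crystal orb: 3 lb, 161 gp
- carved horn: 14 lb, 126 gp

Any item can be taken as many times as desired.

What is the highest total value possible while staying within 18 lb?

3×silver idol uses 18 of the 18 lb and totals 2655.
That's the maximum — no swap from here does better than 2655.

2655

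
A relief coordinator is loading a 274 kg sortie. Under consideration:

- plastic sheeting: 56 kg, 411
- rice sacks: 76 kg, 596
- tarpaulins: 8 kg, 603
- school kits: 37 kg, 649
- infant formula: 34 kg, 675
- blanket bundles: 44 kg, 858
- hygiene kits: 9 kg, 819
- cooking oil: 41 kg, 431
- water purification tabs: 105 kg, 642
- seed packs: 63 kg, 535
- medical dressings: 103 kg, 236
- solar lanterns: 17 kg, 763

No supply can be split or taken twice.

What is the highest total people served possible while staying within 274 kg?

Greedy by ratio would take tarpaulins + school kits + infant formula + blanket bundles + hygiene kits + cooking oil + seed packs + solar lanterns: 253 kg used, total 5333.
The 63 kg tied up in seed packs is better spent on rice sacks — total rises to 5394 (266 kg).

5394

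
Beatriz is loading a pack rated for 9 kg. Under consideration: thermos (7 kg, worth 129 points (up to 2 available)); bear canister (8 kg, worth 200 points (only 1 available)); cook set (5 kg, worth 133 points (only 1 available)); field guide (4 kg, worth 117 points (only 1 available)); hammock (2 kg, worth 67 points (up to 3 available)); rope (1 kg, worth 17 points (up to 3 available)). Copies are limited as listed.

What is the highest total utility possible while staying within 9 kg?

268

Greedy by ratio would take 3×hammock + 3×rope: 9 kg used, total 252.
The 4 kg tied up in hammock and 2×rope is better spent on field guide — total rises to 268 (9 kg).
No other feasible combination exceeds 268.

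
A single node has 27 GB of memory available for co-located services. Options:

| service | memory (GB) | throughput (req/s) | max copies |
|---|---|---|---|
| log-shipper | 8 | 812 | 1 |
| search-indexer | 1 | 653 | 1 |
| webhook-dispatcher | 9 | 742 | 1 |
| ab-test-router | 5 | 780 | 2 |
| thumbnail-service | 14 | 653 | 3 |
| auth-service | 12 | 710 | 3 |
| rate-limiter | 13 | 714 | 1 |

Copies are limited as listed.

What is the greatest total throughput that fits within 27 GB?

Ranking by ratio (throughput/GB): search-indexer 653.00, ab-test-router 156.00, log-shipper 101.50.
Filling by ratio: log-shipper + search-indexer + 2×ab-test-router for 3025, with 8 GB left unused.
Dropping search-indexer frees 1 GB; slotting in webhook-dispatcher (9 GB) lifts the total to 3114 at 27 GB.
That's the maximum — no swap from here does better than 3114.

3114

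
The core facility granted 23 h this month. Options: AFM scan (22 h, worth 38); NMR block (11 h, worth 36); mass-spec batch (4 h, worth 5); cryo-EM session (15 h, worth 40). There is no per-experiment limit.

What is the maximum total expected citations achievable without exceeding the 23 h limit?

72

Density check — NMR block 3.27, cryo-EM session 2.67, AFM scan 1.73 are the best per h.
2×NMR block uses 22 of the 23 h and totals 72.
The spare 1 h is too small for any remaining experiment, and no exchange beats 72.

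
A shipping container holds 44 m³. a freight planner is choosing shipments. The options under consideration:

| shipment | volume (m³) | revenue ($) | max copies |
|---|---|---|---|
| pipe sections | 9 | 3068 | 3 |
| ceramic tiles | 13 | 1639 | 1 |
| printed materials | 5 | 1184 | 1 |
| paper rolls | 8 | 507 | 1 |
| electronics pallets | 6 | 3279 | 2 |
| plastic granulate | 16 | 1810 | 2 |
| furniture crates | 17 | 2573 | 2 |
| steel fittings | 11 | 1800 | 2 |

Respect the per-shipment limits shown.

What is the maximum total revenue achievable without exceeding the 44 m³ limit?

16946

Best packing: 3×pipe sections + printed materials + 2×electronics pallets — 44 m³, 16946 total.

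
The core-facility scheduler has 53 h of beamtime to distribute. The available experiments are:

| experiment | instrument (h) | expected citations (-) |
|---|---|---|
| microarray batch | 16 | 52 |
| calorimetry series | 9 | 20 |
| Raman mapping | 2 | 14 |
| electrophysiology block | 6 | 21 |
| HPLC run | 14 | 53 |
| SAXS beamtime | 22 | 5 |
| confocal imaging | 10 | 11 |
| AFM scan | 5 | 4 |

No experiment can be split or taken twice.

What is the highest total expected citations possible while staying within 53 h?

Density check — Raman mapping 7.00, HPLC run 3.79, electrophysiology block 3.50 are the best per h.
Taking microarray batch + calorimetry series + Raman mapping + electrophysiology block + HPLC run + AFM scan: 52 h used, 164 in expected citations.
No other feasible combination exceeds 164.

164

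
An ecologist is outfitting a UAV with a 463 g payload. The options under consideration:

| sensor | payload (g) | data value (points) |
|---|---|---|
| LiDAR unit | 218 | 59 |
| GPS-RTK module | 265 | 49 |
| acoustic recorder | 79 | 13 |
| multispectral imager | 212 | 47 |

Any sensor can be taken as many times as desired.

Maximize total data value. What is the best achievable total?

118

Taking 2×LiDAR unit: 436 g used, 118 in data value.
Every other selection either busts 463 g or fails to beat 118.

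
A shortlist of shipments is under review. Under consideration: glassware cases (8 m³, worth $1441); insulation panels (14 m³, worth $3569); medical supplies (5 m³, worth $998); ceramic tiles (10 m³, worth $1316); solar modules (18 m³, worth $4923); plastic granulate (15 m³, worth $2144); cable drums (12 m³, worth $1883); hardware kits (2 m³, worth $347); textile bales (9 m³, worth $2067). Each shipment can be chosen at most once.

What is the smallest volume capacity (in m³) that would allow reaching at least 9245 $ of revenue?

37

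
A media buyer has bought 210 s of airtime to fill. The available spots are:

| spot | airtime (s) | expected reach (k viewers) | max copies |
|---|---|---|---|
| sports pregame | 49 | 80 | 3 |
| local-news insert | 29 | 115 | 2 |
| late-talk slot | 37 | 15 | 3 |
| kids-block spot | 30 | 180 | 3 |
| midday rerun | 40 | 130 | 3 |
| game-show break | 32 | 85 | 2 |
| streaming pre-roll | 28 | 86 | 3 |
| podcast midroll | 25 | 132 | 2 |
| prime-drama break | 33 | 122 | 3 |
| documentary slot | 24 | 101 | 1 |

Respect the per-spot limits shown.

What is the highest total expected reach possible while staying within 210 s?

1049

A density-first pass picks local-news insert + 3×kids-block spot + 2×podcast midroll + documentary slot — 1020 at 193 s.
The 24 s tied up in documentary slot is better spent on midday rerun — total rises to 1049 (209 s).
That's the maximum — no swap from here does better than 1049.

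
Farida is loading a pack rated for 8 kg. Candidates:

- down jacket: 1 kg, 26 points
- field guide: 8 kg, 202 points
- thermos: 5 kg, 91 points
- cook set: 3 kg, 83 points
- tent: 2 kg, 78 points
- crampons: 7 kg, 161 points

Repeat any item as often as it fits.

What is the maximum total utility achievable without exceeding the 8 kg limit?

312

By utility per kg: tent 39.00, cook set 27.67, down jacket 26.00, field guide 25.25 lead.
The ratio ordering already packs tightly: 4×tent, 8 kg, 312.
Every other selection either busts 8 kg or fails to beat 312.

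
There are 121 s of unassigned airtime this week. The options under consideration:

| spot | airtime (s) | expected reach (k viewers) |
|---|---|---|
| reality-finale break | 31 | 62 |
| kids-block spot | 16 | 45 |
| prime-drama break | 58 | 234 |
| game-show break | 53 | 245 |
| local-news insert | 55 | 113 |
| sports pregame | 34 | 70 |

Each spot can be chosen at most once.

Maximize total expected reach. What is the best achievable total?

479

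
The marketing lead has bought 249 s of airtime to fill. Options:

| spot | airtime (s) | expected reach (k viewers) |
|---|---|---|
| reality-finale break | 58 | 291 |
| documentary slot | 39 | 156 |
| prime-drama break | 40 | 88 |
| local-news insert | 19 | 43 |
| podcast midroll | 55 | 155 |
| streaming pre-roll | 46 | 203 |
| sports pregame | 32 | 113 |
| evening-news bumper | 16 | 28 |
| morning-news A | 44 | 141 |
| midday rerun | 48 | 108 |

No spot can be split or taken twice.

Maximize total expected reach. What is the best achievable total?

Density check — reality-finale break 5.02, streaming pre-roll 4.41, documentary slot 4.00, sports pregame 3.53 are the best per s.
Greedy by ratio would take reality-finale break + documentary slot + local-news insert + streaming pre-roll + sports pregame + morning-news A: 238 s used, total 947.
The 44 s tied up in morning-news A is better spent on podcast midroll — total rises to 961 (249 s).
An exhaustive check of the 1024 subsets confirms 961.

961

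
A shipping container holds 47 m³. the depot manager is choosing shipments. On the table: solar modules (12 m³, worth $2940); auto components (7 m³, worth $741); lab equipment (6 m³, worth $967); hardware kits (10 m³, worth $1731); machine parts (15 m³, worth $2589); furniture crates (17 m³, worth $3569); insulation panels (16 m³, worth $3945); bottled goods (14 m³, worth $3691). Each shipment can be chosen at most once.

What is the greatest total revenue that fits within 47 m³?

11205

A density-first pass picks solar modules + insulation panels + bottled goods — 10576 at 42 m³.
The 12 m³ tied up in solar modules is better spent on furniture crates — total rises to 11205 (47 m³).
Runner-up solar modules + insulation panels + bottled goods tops out at 10576.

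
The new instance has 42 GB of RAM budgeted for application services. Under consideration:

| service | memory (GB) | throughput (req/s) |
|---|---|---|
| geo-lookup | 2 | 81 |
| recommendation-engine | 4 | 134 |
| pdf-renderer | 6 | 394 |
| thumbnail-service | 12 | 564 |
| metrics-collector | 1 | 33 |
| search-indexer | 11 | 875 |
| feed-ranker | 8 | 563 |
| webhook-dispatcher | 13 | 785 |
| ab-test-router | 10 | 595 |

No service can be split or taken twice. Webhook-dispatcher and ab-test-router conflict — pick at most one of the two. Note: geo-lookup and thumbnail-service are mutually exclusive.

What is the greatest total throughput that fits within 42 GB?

2751

A density-first pass picks geo-lookup + pdf-renderer + metrics-collector + search-indexer + feed-ranker + webhook-dispatcher — 2731 at 41 GB.
Dropping geo-lookup and metrics-collector frees 3 GB; slotting in recommendation-engine (4 GB) lifts the total to 2751 at 42 GB.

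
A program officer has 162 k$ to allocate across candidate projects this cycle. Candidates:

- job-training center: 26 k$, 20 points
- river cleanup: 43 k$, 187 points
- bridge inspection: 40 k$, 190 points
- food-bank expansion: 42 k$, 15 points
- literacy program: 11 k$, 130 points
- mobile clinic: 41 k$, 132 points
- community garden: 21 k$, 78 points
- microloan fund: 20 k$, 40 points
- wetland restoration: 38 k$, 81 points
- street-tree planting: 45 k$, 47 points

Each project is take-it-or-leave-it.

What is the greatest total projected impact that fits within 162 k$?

717

Ranking by ratio (projected impact/k$): literacy program 11.82, bridge inspection 4.75, river cleanup 4.35.
The ratio ordering already packs tightly: river cleanup + bridge inspection + literacy program + mobile clinic + community garden, 156 k$, 717.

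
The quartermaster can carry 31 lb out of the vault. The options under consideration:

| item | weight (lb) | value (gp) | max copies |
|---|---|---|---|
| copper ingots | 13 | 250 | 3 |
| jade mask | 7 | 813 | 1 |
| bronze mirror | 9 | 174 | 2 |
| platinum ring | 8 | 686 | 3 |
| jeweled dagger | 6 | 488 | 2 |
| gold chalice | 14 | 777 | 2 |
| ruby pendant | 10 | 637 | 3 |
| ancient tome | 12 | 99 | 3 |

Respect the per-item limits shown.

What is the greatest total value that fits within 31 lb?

Ranking by ratio (value/lb): jade mask 116.14, platinum ring 85.75, jeweled dagger 81.33, ruby pendant 63.70.
Taking jade mask + 3×platinum ring: 31 lb used, 2871 in value.
That's the maximum — no swap from here does better than 2871.

2871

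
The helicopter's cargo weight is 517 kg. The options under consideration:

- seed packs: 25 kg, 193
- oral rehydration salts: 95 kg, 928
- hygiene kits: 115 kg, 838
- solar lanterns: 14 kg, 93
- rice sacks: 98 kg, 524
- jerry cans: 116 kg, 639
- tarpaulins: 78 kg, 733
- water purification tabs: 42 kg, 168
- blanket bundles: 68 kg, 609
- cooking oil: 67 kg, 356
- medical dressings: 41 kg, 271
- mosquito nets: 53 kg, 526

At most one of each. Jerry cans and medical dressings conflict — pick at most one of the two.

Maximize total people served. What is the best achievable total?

Ranking by ratio (people served/kg): mosquito nets 9.92, oral rehydration salts 9.77, tarpaulins 9.40.
A density-first pass picks seed packs + oral rehydration salts + hygiene kits + solar lanterns + tarpaulins + blanket bundles + medical dressings + mosquito nets — 4191 at 489 kg.
Replace medical dressings with cooking oil: the trade gains 85 net, giving 4276 at 515 kg.

4276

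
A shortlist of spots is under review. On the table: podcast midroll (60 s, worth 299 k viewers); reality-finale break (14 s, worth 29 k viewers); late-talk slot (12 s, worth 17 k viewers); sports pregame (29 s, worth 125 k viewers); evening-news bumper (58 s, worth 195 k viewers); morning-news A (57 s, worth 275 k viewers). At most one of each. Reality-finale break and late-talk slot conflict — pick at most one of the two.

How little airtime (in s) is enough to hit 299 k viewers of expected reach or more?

Look for the lowest-airtime combination reaching 299.
podcast midroll reaches 299 using 60 s.
Any bundle with less than 60 s falls short of 299.

60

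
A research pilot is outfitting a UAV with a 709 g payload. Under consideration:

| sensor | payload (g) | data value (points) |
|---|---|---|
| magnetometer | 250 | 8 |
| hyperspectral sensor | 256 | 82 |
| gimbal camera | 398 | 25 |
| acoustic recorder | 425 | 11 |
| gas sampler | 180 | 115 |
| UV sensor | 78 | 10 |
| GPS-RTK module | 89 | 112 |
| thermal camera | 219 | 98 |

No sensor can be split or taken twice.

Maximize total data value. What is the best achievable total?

335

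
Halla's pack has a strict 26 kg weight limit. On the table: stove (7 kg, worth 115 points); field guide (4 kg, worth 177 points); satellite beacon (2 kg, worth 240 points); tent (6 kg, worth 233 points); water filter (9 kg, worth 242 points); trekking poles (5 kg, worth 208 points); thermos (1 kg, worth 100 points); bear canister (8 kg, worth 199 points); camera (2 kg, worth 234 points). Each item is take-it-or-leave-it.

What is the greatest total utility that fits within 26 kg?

1257

The ratio heuristic lands on field guide + satellite beacon + tent + trekking poles + thermos + camera (1192) but leaves 6 kg idle.
Replace field guide with water filter: the trade gains 65 net, giving 1257 at 25 kg.
Nothing else within 26 kg beats 1257.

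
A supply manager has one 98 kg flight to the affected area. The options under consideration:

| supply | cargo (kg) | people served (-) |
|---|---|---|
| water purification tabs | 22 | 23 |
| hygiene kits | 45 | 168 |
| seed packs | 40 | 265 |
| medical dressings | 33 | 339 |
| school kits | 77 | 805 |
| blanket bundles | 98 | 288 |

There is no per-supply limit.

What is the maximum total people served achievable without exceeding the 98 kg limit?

805

Density check — school kits 10.45, medical dressings 10.27, seed packs 6.62 are the best per kg.
Taking school kits: 77 kg used, 805 in people served.
That's the maximum — no swap from here does better than 805.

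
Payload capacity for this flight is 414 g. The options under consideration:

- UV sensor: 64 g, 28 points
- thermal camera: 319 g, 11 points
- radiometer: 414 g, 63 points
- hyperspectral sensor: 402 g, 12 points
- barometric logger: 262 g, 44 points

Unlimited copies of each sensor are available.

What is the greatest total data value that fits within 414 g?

The ratio ordering already packs tightly: 6×UV sensor, 384 g, 168.
No other feasible combination exceeds 168.

168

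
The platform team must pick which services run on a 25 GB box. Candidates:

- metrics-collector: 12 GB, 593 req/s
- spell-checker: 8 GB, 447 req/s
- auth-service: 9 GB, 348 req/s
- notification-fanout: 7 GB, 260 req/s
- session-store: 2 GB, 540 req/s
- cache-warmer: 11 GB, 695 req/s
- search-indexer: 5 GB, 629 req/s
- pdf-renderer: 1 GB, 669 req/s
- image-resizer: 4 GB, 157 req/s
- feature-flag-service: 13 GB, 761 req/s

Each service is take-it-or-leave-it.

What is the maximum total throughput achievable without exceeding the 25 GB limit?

2756

Greedy by ratio would take session-store + cache-warmer + search-indexer + pdf-renderer + image-resizer: 23 GB used, total 2690.
The 11 GB tied up in cache-warmer is better spent on feature-flag-service — total rises to 2756 (25 GB).
Runner-up session-store + cache-warmer + search-indexer + pdf-renderer + image-resizer tops out at 2690.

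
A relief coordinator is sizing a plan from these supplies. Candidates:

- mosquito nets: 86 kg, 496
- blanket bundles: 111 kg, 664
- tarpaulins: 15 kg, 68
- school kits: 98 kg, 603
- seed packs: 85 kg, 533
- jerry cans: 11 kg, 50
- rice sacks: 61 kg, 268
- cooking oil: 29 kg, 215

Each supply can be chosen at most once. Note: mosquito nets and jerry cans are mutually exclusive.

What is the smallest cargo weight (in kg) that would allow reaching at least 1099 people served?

Look for the lowest-cargo combination reaching 1099.
school kits + seed packs reaches 1136 using 183 kg.
No combination under 183 kg hits 1099.

183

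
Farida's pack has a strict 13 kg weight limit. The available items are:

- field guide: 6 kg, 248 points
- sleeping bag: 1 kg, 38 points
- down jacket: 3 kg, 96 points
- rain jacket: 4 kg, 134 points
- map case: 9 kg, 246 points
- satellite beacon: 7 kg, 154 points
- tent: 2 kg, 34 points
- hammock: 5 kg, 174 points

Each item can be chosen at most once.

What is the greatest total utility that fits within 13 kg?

478

Taking the top-ratio items first gives field guide + sleeping bag + hammock for 460 (12 kg).
Replace sleeping bag and hammock with down jacket + rain jacket: the trade gains 18 net, giving 478 at 13 kg.
An exhaustive check of the 256 subsets confirms 478.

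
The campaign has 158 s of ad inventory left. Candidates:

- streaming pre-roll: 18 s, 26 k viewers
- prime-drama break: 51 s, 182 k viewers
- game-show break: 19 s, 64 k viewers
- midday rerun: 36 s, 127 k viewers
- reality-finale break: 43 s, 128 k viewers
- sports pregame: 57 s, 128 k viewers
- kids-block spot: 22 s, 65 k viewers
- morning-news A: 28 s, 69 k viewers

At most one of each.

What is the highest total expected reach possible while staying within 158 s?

507

Greedy by ratio would take prime-drama break + game-show break + midday rerun + reality-finale break: 149 s used, total 501.
The 43 s tied up in reality-finale break is better spent on kids-block spot + morning-news A — total rises to 507 (156 s).
The closest alternative, prime-drama break + midday rerun + reality-finale break + morning-news A, reaches only 506.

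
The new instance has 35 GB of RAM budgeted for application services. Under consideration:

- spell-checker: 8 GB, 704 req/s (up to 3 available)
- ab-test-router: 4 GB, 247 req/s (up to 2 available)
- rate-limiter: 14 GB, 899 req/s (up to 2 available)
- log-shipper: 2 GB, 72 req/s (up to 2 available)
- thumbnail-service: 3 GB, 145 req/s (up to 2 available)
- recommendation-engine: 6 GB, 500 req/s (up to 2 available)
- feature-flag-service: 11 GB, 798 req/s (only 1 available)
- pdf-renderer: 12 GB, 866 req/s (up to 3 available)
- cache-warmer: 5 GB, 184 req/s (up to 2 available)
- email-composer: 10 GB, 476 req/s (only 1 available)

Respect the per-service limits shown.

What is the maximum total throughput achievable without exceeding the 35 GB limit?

2910

The ratio heuristic lands on 3×spell-checker + ab-test-router + recommendation-engine (2859) but leaves 1 GB idle.
Replace ab-test-router and recommendation-engine with feature-flag-service: the trade gains 51 net, giving 2910 at 35 GB.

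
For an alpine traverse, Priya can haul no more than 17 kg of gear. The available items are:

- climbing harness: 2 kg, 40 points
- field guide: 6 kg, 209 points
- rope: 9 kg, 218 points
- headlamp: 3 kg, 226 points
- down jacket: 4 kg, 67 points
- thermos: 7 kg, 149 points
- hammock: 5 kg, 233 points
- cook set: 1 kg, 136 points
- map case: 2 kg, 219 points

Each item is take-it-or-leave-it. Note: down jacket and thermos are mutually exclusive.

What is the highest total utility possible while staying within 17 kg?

Density check — cook set 136.00, map case 109.50, headlamp 75.33 are the best per kg.
Best packing: field guide + headlamp + hammock + cook set + map case — 17 kg, 1023 total.
That's the maximum — no feasible swap from here does better than 1023.

1023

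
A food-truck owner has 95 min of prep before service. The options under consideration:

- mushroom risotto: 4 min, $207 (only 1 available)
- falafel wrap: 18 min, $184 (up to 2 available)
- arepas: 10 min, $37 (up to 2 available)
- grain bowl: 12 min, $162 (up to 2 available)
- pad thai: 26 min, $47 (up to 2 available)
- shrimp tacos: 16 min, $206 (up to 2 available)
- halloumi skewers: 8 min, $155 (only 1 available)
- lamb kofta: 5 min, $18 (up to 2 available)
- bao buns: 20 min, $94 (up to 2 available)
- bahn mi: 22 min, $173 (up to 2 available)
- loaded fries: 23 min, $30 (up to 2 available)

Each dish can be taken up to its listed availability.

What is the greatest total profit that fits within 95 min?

Filling by ratio: mushroom risotto + falafel wrap + 2×grain bowl + 2×shrimp tacos + halloumi skewers + lamb kofta for 1300, with 4 min left unused.
Replace grain bowl and lamb kofta with falafel wrap: the trade gains 4 net, giving 1304 at 92 min.
That's the maximum — no swap from here does better than 1304.

1304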